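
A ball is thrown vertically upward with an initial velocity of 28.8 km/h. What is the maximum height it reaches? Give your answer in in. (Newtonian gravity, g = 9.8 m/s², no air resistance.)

v₀ = 28.8 km/h × 0.2777777777777778 = 8.0 m/s
h_max = v₀² / (2g) = 8.0² / (2 × 9.8) = 64.0 / 19.6 = 3.26531 m
h_max = 3.26531 m / 0.0254 = 128.6 in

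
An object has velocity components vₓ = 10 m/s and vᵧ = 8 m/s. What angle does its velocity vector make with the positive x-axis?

θ = arctan(vᵧ/vₓ) = arctan(8/10) = 38.66°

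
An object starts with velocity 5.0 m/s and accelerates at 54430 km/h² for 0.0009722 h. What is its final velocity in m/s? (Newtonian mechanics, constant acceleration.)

a = 54430 km/h² × 7.716049382716049e-05 = 4.19985 m/s²
t = 0.0009722 h × 3600.0 = 3.49992 s
v = v₀ + a × t = 5.0 + 4.19985 × 3.49992 = 19.7 m/s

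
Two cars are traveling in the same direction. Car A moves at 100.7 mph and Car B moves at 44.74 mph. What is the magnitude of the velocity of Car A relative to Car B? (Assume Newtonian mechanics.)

v_rel = |v_A - v_B| = |100.7 - 44.74| = 55.96 mph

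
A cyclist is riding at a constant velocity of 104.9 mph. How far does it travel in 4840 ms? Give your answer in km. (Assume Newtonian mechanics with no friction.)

v = 104.9 mph × 0.44704 = 46.8945 m/s
t = 4840 ms × 0.001 = 4.84 s
d = v × t = 46.8945 × 4.84 = 226.969 m
d = 226.969 m / 1000.0 = 0.227 km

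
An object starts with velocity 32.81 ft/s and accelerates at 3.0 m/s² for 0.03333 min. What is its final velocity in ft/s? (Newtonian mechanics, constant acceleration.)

v₀ = 32.81 ft/s × 0.3048 = 10.0005 m/s
t = 0.03333 min × 60.0 = 1.9998 s
v = v₀ + a × t = 10.0005 + 3.0 × 1.9998 = 15.9999 m/s
v = 15.9999 m/s / 0.3048 = 52.49 ft/s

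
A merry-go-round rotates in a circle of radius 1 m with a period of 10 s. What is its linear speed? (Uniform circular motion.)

v = 2πr/T = 2π×1/10 = 0.63 m/s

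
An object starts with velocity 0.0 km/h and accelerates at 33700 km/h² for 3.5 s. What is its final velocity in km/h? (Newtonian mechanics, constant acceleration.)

v₀ = 0.0 km/h × 0.2777777777777778 = 0.0 m/s
a = 33700 km/h² × 7.716049382716049e-05 = 2.60031 m/s²
v = v₀ + a × t = 0.0 + 2.60031 × 3.5 = 9.10108 m/s
v = 9.10108 m/s / 0.2777777777777778 = 32.76 km/h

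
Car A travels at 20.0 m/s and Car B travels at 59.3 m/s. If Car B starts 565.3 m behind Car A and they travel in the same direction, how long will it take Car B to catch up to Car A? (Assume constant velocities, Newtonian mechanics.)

Relative speed: v_rel = 59.3 - 20.0 = 39.3 m/s
Time to catch: t = d₀/v_rel = 565.3/39.3 = 14.38 s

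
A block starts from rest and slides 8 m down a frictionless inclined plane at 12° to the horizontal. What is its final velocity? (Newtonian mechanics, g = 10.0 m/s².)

a = g sin(θ) = 10.0 × sin(12°) = 2.0791 m/s²
v = √(2ad) = √(2 × 2.0791 × 8) = 5.77 m/s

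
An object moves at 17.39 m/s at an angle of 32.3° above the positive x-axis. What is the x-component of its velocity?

vₓ = v cos(θ) = 17.39 × cos(32.3°) = 14.7 m/s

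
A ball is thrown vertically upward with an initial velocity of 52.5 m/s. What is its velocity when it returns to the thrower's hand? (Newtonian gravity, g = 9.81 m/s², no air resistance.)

By conservation of energy (no air resistance), the ball returns to the throw height with the same speed as launch, but directed downward.
|v_ground| = v₀ = 52.5 m/s
v_ground = 52.5 m/s (downward)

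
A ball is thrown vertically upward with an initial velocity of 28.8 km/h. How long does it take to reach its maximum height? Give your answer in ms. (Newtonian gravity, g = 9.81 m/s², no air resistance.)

v₀ = 28.8 km/h × 0.2777777777777778 = 8.0 m/s
t_up = v₀ / g = 8.0 / 9.81 = 0.815494 s
t_up = 0.815494 s / 0.001 = 815.5 ms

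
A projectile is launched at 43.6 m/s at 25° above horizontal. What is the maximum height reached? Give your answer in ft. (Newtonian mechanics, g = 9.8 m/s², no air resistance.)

H = v₀² × sin²(θ) / (2g) = 43.6² × sin(25°)² / (2 × 9.8) = 1900.96 × 0.178606 / 19.6 = 17.3226 m
H = 17.3226 m / 0.3048 = 56.83 ft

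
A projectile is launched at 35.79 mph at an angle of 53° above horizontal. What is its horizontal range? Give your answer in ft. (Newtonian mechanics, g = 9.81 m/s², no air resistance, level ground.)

v₀ = 35.79 mph × 0.44704 = 15.9996 m/s
R = v₀² × sin(2θ) / g = 15.9996² × sin(2 × 53°) / 9.81 = 255.987 × 0.961262 / 9.81 = 25.0836 m
R = 25.0836 m / 0.3048 = 82.3 ft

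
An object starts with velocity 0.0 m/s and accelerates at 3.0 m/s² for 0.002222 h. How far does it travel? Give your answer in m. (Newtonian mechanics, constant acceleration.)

t = 0.002222 h × 3600.0 = 7.9992 s
d = v₀ × t + ½ × a × t² = 0.0 × 7.9992 + 0.5 × 3.0 × 7.9992² = 95.98 m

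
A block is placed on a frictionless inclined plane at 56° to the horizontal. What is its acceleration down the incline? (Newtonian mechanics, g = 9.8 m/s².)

a = g sin(θ) = 9.8 × sin(56°) = 9.8 × 0.829 = 8.12 m/s²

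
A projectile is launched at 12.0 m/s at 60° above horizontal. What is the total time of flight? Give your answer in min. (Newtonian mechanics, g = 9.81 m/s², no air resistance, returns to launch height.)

T = 2 × v₀ × sin(θ) / g = 2 × 12.0 × sin(60°) / 9.81 = 2 × 12.0 × 0.866025 / 9.81 = 2.11872 s
T = 2.11872 s / 60.0 = 0.03531 min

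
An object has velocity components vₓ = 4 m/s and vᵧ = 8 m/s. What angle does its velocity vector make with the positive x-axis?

θ = arctan(vᵧ/vₓ) = arctan(8/4) = 63.43°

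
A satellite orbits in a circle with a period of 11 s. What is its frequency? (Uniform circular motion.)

f = 1/T = 1/11 = 0.0909 Hz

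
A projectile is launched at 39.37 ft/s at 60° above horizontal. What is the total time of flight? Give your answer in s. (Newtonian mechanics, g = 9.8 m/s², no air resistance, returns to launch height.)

v₀ = 39.37 ft/s × 0.3048 = 12.0 m/s
T = 2 × v₀ × sin(θ) / g = 2 × 12.0 × sin(60°) / 9.8 = 2 × 12.0 × 0.866025 / 9.8 = 2.121 s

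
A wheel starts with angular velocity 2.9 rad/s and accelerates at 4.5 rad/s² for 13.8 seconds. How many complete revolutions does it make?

θ = ω₀t + ½αt² = 2.9×13.8 + ½×4.5×13.8² = 468.51 rad
Total revolutions = θ/(2π) = 468.51/(2π) = 74.57
Complete revolutions = ⌊74.57⌋ = 74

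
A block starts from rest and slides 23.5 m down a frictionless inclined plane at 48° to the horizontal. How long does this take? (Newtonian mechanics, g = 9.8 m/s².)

a = g sin(θ) = 9.8 × sin(48°) = 7.2828 m/s²
t = √(2d/a) = √(2 × 23.5 / 7.2828) = 2.54 s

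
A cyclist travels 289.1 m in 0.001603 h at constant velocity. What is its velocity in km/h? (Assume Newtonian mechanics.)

t = 0.001603 h × 3600.0 = 5.7708 s
v = d / t = 289.1 / 5.7708 = 50.097 m/s
v = 50.097 m/s / 0.2777777777777778 = 180.3 km/h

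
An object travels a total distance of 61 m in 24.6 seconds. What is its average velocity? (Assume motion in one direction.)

v_avg = Δd / Δt = 61 / 24.6 = 2.48 m/s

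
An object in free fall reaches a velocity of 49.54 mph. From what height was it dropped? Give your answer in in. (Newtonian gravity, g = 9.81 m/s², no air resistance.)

v = 49.54 mph × 0.44704 = 22.1464 m/s
h = v² / (2g) = 22.1464² / (2 × 9.81) = 24.9981 m
h = 24.9981 m / 0.0254 = 984.2 in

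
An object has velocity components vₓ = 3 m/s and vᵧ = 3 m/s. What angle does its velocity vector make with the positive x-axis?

θ = arctan(vᵧ/vₓ) = arctan(3/3) = 45.0°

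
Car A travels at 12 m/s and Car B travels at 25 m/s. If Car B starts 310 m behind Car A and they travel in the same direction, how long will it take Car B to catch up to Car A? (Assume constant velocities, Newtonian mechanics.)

Relative speed: v_rel = 25 - 12 = 13 m/s
Time to catch: t = d₀/v_rel = 310/13 = 23.85 s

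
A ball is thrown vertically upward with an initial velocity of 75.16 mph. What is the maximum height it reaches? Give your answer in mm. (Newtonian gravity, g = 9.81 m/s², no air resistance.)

v₀ = 75.16 mph × 0.44704 = 33.5995 m/s
h_max = v₀² / (2g) = 33.5995² / (2 × 9.81) = 1128.93 / 19.62 = 57.5398 m
h_max = 57.5398 m / 0.001 = 57540 mm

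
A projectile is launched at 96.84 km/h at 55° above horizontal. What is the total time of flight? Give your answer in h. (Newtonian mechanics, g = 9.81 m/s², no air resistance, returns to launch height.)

v₀ = 96.84 km/h × 0.2777777777777778 = 26.9 m/s
T = 2 × v₀ × sin(θ) / g = 2 × 26.9 × sin(55°) / 9.81 = 2 × 26.9 × 0.819152 / 9.81 = 4.49239 s
T = 4.49239 s / 3600.0 = 0.001248 h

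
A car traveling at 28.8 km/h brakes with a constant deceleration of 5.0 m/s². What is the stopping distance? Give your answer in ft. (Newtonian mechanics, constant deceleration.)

v₀ = 28.8 km/h × 0.2777777777777778 = 8.0 m/s
d = v₀² / (2a) = 8.0² / (2 × 5.0) = 64.0 / 10.0 = 6.4 m
d = 6.4 m / 0.3048 = 21.0 ft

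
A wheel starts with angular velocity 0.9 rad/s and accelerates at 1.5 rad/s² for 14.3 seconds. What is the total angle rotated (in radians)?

θ = ω₀t + ½αt² = 0.9×14.3 + ½×1.5×14.3² = 166.24 rad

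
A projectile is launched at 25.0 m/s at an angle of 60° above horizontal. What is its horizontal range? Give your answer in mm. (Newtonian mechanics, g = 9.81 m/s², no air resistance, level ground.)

R = v₀² × sin(2θ) / g = 25.0² × sin(2 × 60°) / 9.81 = 625.0 × 0.866025 / 9.81 = 55.1749 m
R = 55.1749 m / 0.001 = 55170 mm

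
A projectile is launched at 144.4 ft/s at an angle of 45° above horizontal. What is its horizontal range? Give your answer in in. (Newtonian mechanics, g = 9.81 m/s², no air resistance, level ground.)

v₀ = 144.4 ft/s × 0.3048 = 44.0131 m/s
R = v₀² × sin(2θ) / g = 44.0131² × sin(2 × 45°) / 9.81 = 1937.15 × 1.0 / 9.81 = 197.467 m
R = 197.467 m / 0.0254 = 7774 in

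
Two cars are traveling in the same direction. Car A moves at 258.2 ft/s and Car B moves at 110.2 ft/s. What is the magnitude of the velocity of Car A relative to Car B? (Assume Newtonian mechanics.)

v_rel = |v_A - v_B| = |258.2 - 110.2| = 148.0 ft/s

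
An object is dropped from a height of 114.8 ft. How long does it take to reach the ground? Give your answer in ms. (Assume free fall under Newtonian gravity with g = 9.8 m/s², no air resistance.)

h = 114.8 ft × 0.3048 = 34.991 m
t = √(2h/g) = √(2 × 34.991 / 9.8) = 2.67227 s
t = 2.67227 s / 0.001 = 2672 ms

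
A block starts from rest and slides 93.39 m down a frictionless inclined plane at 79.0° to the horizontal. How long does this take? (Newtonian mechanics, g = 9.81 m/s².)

a = g sin(θ) = 9.81 × sin(79.0°) = 9.6298 m/s²
t = √(2d/a) = √(2 × 93.39 / 9.6298) = 4.4 s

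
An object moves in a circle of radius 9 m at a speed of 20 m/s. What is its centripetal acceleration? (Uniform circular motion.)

a_c = v²/r = 20²/9 = 400/9 = 44.44 m/s²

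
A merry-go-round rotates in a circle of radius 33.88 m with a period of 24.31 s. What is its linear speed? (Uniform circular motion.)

v = 2πr/T = 2π×33.88/24.31 = 8.76 m/s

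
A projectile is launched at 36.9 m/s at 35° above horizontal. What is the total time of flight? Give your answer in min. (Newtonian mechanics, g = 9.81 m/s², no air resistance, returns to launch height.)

T = 2 × v₀ × sin(θ) / g = 2 × 36.9 × sin(35°) / 9.81 = 2 × 36.9 × 0.573576 / 9.81 = 4.31498 s
T = 4.31498 s / 60.0 = 0.07192 min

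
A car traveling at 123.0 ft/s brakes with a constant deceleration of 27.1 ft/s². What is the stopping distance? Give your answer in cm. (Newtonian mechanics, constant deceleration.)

v₀ = 123.0 ft/s × 0.3048 = 37.4904 m/s
a = 27.1 ft/s² × 0.3048 = 8.26008 m/s²
d = v₀² / (2a) = 37.4904² / (2 × 8.26008) = 1405.53 / 16.5202 = 85.0795 m
d = 85.0795 m / 0.01 = 8508 cm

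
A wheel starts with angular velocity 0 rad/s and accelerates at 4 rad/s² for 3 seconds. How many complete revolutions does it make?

θ = ω₀t + ½αt² = 0×3 + ½×4×3² = 18.0 rad
Total revolutions = θ/(2π) = 18.0/(2π) = 2.86
Complete revolutions = ⌊2.86⌋ = 2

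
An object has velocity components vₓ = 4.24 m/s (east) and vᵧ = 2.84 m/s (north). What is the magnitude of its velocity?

|v| = √(vₓ² + vᵧ²) = √(4.24² + 2.84²) = √(26.0432) = 5.1 m/s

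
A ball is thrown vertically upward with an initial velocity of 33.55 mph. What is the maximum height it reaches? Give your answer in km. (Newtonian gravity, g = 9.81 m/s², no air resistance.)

v₀ = 33.55 mph × 0.44704 = 14.9982 m/s
h_max = v₀² / (2g) = 14.9982² / (2 × 9.81) = 224.946 / 19.62 = 11.4651 m
h_max = 11.4651 m / 1000.0 = 0.01147 km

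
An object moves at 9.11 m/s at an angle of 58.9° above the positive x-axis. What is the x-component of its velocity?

vₓ = v cos(θ) = 9.11 × cos(58.9°) = 4.71 m/s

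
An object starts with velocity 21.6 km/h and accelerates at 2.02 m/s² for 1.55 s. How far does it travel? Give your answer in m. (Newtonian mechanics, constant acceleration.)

v₀ = 21.6 km/h × 0.2777777777777778 = 6.0 m/s
d = v₀ × t + ½ × a × t² = 6.0 × 1.55 + 0.5 × 2.02 × 1.55² = 11.73 m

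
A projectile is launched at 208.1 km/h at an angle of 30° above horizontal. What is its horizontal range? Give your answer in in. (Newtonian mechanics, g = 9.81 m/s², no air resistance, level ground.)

v₀ = 208.1 km/h × 0.2777777777777778 = 57.8056 m/s
R = v₀² × sin(2θ) / g = 57.8056² × sin(2 × 30°) / 9.81 = 3341.49 × 0.866025 / 9.81 = 294.986 m
R = 294.986 m / 0.0254 = 11610 in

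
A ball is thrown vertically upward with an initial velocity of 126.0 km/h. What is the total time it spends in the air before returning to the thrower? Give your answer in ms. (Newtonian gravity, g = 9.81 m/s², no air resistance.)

v₀ = 126.0 km/h × 0.2777777777777778 = 35.0 m/s
t_total = 2 × v₀ / g = 2 × 35.0 / 9.81 = 7.13558 s
t_total = 7.13558 s / 0.001 = 7136 ms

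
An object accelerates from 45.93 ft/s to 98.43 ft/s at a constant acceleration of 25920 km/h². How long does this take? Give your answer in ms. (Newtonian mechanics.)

v₀ = 45.93 ft/s × 0.3048 = 13.9995 m/s
v = 98.43 ft/s × 0.3048 = 30.0015 m/s
a = 25920 km/h² × 7.716049382716049e-05 = 2.0 m/s²
t = (v - v₀) / a = (30.0015 - 13.9995) / 2.0 = 8.001 s
t = 8.001 s / 0.001 = 8001 ms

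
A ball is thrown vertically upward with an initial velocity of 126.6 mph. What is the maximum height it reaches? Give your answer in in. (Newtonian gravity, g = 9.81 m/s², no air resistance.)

v₀ = 126.6 mph × 0.44704 = 56.5953 m/s
h_max = v₀² / (2g) = 56.5953² / (2 × 9.81) = 3203.03 / 19.62 = 163.253 m
h_max = 163.253 m / 0.0254 = 6427 in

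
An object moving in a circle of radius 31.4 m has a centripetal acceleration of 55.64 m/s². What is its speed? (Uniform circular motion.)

v = √(a_c × r) = √(55.64 × 31.4) = 41.8 m/s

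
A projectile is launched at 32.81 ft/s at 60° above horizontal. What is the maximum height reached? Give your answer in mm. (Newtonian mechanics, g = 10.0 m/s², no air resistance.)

v₀ = 32.81 ft/s × 0.3048 = 10.0005 m/s
H = v₀² × sin²(θ) / (2g) = 10.0005² × sin(60°)² / (2 × 10.0) = 100.01 × 0.75 / 20.0 = 3.75038 m
H = 3.75038 m / 0.001 = 3750 mm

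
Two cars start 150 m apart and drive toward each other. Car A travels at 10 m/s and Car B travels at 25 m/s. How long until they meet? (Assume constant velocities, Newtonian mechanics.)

Combined speed: v_combined = 10 + 25 = 35 m/s
Time to meet: t = d/v_combined = 150/35 = 4.29 s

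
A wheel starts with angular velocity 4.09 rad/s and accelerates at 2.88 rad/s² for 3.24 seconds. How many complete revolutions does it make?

θ = ω₀t + ½αt² = 4.09×3.24 + ½×2.88×3.24² = 28.368144 rad
Total revolutions = θ/(2π) = 28.368144/(2π) = 4.51
Complete revolutions = ⌊4.51⌋ = 4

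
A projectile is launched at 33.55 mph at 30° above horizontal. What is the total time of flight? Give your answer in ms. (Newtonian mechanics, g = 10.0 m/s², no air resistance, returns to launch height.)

v₀ = 33.55 mph × 0.44704 = 14.9982 m/s
T = 2 × v₀ × sin(θ) / g = 2 × 14.9982 × sin(30°) / 10.0 = 2 × 14.9982 × 0.5 / 10.0 = 1.49982 s
T = 1.49982 s / 0.001 = 1500 ms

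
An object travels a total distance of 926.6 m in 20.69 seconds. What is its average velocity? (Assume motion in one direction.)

v_avg = Δd / Δt = 926.6 / 20.69 = 44.78 m/s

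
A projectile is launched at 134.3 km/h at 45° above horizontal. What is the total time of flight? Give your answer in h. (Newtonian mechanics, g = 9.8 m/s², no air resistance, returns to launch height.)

v₀ = 134.3 km/h × 0.2777777777777778 = 37.3056 m/s
T = 2 × v₀ × sin(θ) / g = 2 × 37.3056 × sin(45°) / 9.8 = 2 × 37.3056 × 0.707107 / 9.8 = 5.38348 s
T = 5.38348 s / 3600.0 = 0.001495 h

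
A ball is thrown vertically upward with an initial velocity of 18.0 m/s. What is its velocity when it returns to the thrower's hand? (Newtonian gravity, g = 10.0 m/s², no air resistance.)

By conservation of energy (no air resistance), the ball returns to the throw height with the same speed as launch, but directed downward.
|v_ground| = v₀ = 18.0 m/s
v_ground = 18.0 m/s (downward)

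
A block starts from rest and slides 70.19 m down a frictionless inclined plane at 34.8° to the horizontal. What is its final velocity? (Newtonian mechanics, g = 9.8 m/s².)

a = g sin(θ) = 9.8 × sin(34.8°) = 5.593 m/s²
v = √(2ad) = √(2 × 5.593 × 70.19) = 28.02 m/s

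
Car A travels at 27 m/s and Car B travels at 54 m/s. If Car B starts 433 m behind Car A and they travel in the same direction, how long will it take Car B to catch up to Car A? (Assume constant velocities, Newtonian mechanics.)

Relative speed: v_rel = 54 - 27 = 27 m/s
Time to catch: t = d₀/v_rel = 433/27 = 16.04 s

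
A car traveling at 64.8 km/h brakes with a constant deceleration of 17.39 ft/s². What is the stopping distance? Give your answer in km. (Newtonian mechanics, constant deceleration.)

v₀ = 64.8 km/h × 0.2777777777777778 = 18.0 m/s
a = 17.39 ft/s² × 0.3048 = 5.30047 m/s²
d = v₀² / (2a) = 18.0² / (2 × 5.30047) = 324.0 / 10.6009 = 30.5634 m
d = 30.5634 m / 1000.0 = 0.03056 km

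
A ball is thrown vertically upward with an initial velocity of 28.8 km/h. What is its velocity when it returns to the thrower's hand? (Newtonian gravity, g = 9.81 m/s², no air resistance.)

By conservation of energy (no air resistance), the ball returns to the throw height with the same speed as launch, but directed downward.
|v_ground| = v₀ = 28.8 km/h
v_ground = 28.8 km/h (downward)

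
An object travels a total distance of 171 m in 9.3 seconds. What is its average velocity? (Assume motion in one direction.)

v_avg = Δd / Δt = 171 / 9.3 = 18.39 m/s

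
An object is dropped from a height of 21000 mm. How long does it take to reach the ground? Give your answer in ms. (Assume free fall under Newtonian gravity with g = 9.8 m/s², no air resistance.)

h = 21000 mm × 0.001 = 21.0 m
t = √(2h/g) = √(2 × 21.0 / 9.8) = 2.0702 s
t = 2.0702 s / 0.001 = 2070 ms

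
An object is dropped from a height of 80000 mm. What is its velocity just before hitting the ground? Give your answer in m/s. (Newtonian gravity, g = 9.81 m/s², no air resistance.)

h = 80000 mm × 0.001 = 80.0 m
v = √(2gh) = √(2 × 9.81 × 80.0) = 39.62 m/s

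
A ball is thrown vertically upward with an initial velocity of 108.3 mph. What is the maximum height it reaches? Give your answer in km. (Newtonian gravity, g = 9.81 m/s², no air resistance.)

v₀ = 108.3 mph × 0.44704 = 48.4144 m/s
h_max = v₀² / (2g) = 48.4144² / (2 × 9.81) = 2343.95 / 19.62 = 119.467 m
h_max = 119.467 m / 1000.0 = 0.1195 km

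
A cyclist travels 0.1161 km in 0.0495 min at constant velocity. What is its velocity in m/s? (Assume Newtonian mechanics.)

d = 0.1161 km × 1000.0 = 116.1 m
t = 0.0495 min × 60.0 = 2.97 s
v = d / t = 116.1 / 2.97 = 39.09 m/s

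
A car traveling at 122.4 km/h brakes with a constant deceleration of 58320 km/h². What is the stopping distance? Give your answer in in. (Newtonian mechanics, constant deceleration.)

v₀ = 122.4 km/h × 0.2777777777777778 = 34.0 m/s
a = 58320 km/h² × 7.716049382716049e-05 = 4.5 m/s²
d = v₀² / (2a) = 34.0² / (2 × 4.5) = 1156.0 / 9.0 = 128.444 m
d = 128.444 m / 0.0254 = 5057 in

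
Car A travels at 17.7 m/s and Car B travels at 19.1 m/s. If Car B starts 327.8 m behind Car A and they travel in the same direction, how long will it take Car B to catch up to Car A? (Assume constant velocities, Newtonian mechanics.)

Relative speed: v_rel = 19.1 - 17.7 = 1.4 m/s
Time to catch: t = d₀/v_rel = 327.8/1.4 = 234.14 s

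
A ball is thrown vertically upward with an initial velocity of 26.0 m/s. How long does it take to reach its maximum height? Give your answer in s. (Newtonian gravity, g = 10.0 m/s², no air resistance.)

t_up = v₀ / g = 26.0 / 10.0 = 2.6 s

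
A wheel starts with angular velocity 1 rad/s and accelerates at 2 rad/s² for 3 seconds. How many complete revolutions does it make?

θ = ω₀t + ½αt² = 1×3 + ½×2×3² = 12.0 rad
Total revolutions = θ/(2π) = 12.0/(2π) = 1.91
Complete revolutions = ⌊1.91⌋ = 1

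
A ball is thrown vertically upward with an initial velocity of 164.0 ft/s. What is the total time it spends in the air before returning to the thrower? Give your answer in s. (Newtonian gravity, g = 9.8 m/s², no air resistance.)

v₀ = 164.0 ft/s × 0.3048 = 49.9872 m/s
t_total = 2 × v₀ / g = 2 × 49.9872 / 9.8 = 10.2 s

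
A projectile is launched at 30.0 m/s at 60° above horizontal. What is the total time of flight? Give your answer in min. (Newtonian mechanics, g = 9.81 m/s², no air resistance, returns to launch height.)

T = 2 × v₀ × sin(θ) / g = 2 × 30.0 × sin(60°) / 9.81 = 2 × 30.0 × 0.866025 / 9.81 = 5.29679 s
T = 5.29679 s / 60.0 = 0.08828 min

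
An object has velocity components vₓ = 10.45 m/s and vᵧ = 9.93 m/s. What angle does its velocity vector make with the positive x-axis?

θ = arctan(vᵧ/vₓ) = arctan(9.93/10.45) = 43.54°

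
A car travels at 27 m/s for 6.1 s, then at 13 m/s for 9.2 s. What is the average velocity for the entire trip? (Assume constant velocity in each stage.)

d₁ = v₁t₁ = 27 × 6.1 = 164.7 m
d₂ = v₂t₂ = 13 × 9.2 = 119.6 m
d_total = 284.3 m, t_total = 15.3 s
v_avg = d_total/t_total = 284.3/15.3 = 18.58 m/s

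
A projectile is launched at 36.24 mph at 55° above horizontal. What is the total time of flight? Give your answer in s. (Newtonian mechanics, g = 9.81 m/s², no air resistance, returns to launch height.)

v₀ = 36.24 mph × 0.44704 = 16.2007 m/s
T = 2 × v₀ × sin(θ) / g = 2 × 16.2007 × sin(55°) / 9.81 = 2 × 16.2007 × 0.819152 / 9.81 = 2.706 s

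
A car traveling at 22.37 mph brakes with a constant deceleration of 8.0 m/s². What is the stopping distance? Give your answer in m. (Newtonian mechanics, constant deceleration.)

v₀ = 22.37 mph × 0.44704 = 10.0003 m/s
d = v₀² / (2a) = 10.0003² / (2 × 8.0) = 100.006 / 16.0 = 6.25 m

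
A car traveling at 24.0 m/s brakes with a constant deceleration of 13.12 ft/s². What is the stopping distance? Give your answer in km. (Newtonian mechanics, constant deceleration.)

a = 13.12 ft/s² × 0.3048 = 3.99898 m/s²
d = v₀² / (2a) = 24.0² / (2 × 3.99898) = 576.0 / 7.99796 = 72.0184 m
d = 72.0184 m / 1000.0 = 0.07202 km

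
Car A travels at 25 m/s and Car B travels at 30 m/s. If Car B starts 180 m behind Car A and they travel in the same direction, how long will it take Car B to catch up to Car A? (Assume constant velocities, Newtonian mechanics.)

Relative speed: v_rel = 30 - 25 = 5 m/s
Time to catch: t = d₀/v_rel = 180/5 = 36.0 s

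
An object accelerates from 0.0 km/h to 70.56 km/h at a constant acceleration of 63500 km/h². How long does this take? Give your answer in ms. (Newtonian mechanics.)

v₀ = 0.0 km/h × 0.2777777777777778 = 0.0 m/s
v = 70.56 km/h × 0.2777777777777778 = 19.6 m/s
a = 63500 km/h² × 7.716049382716049e-05 = 4.89969 m/s²
t = (v - v₀) / a = (19.6 - 0.0) / 4.89969 = 4.00025 s
t = 4.00025 s / 0.001 = 4000 ms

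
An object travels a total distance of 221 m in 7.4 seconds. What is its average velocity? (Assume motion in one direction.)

v_avg = Δd / Δt = 221 / 7.4 = 29.86 m/s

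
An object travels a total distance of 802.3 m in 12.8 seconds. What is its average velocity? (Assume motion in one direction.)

v_avg = Δd / Δt = 802.3 / 12.8 = 62.68 m/s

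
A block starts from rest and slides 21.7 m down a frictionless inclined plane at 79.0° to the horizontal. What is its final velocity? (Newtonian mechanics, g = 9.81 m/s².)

a = g sin(θ) = 9.81 × sin(79.0°) = 9.6298 m/s²
v = √(2ad) = √(2 × 9.6298 × 21.7) = 20.44 m/s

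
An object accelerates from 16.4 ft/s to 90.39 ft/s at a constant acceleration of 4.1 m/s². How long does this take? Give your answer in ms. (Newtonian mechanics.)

v₀ = 16.4 ft/s × 0.3048 = 4.99872 m/s
v = 90.39 ft/s × 0.3048 = 27.5509 m/s
t = (v - v₀) / a = (27.5509 - 4.99872) / 4.1 = 5.50053 s
t = 5.50053 s / 0.001 = 5501 ms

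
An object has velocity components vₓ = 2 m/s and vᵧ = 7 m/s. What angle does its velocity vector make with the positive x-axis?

θ = arctan(vᵧ/vₓ) = arctan(7/2) = 74.05°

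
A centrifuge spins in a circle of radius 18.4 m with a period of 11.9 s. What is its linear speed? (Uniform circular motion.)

v = 2πr/T = 2π×18.4/11.9 = 9.72 m/s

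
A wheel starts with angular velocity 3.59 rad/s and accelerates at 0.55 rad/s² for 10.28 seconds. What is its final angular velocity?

ω = ω₀ + αt = 3.59 + 0.55 × 10.28 = 9.24 rad/s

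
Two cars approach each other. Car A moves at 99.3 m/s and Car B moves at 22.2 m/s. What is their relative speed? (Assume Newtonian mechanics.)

v_rel = v_A + v_B = 99.3 + 22.2 = 121.5 m/s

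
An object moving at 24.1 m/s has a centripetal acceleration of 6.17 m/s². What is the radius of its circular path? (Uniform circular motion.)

r = v²/a_c = 24.1²/6.17 = 94.13 m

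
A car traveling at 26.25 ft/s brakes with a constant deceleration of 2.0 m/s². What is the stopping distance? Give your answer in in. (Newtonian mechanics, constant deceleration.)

v₀ = 26.25 ft/s × 0.3048 = 8.001 m/s
d = v₀² / (2a) = 8.001² / (2 × 2.0) = 64.016 / 4.0 = 16.004 m
d = 16.004 m / 0.0254 = 630.1 in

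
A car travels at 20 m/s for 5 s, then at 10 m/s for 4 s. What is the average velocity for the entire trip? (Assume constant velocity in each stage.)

d₁ = v₁t₁ = 20 × 5 = 100 m
d₂ = v₂t₂ = 10 × 4 = 40 m
d_total = 140 m, t_total = 9 s
v_avg = d_total/t_total = 140/9 = 15.56 m/s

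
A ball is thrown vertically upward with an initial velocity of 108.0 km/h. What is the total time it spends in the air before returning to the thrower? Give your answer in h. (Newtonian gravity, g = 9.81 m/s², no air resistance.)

v₀ = 108.0 km/h × 0.2777777777777778 = 30.0 m/s
t_total = 2 × v₀ / g = 2 × 30.0 / 9.81 = 6.11621 s
t_total = 6.11621 s / 3600.0 = 0.001699 h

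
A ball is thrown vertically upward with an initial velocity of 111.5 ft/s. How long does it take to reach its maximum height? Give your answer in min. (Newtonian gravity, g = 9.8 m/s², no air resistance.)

v₀ = 111.5 ft/s × 0.3048 = 33.9852 m/s
t_up = v₀ / g = 33.9852 / 9.8 = 3.46788 s
t_up = 3.46788 s / 60.0 = 0.0578 min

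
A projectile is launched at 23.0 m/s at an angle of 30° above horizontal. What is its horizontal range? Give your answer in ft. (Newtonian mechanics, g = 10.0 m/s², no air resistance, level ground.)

R = v₀² × sin(2θ) / g = 23.0² × sin(2 × 30°) / 10.0 = 529.0 × 0.866025 / 10.0 = 45.8127 m
R = 45.8127 m / 0.3048 = 150.3 ft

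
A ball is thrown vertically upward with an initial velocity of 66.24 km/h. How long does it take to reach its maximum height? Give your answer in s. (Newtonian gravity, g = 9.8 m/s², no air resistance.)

v₀ = 66.24 km/h × 0.2777777777777778 = 18.4 m/s
t_up = v₀ / g = 18.4 / 9.8 = 1.878 s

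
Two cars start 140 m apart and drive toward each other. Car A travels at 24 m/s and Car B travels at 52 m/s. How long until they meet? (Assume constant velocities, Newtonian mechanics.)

Combined speed: v_combined = 24 + 52 = 76 m/s
Time to meet: t = d/v_combined = 140/76 = 1.84 s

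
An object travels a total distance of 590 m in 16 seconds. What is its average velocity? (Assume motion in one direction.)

v_avg = Δd / Δt = 590 / 16 = 36.88 m/s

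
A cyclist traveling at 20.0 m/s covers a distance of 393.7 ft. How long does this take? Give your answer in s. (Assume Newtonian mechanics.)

d = 393.7 ft × 0.3048 = 120.0 m
t = d / v = 120.0 / 20.0 = 6.0 s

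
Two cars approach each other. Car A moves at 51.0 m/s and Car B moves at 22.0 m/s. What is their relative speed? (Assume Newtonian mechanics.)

v_rel = v_A + v_B = 51.0 + 22.0 = 73.0 m/s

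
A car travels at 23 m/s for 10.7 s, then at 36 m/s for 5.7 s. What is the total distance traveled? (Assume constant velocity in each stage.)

d₁ = v₁t₁ = 23 × 10.7 = 246.1 m
d₂ = v₂t₂ = 36 × 5.7 = 205.2 m
d_total = 246.1 + 205.2 = 451.3 m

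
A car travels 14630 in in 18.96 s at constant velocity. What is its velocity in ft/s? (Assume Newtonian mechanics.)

d = 14630 in × 0.0254 = 371.602 m
v = d / t = 371.602 / 18.96 = 19.5993 m/s
v = 19.5993 m/s / 0.3048 = 64.3 ft/s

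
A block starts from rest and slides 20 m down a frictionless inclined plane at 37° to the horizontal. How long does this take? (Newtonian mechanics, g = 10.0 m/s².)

a = g sin(θ) = 10.0 × sin(37°) = 6.0182 m/s²
t = √(2d/a) = √(2 × 20 / 6.0182) = 2.58 s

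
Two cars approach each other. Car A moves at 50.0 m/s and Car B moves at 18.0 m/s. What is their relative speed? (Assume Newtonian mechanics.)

v_rel = v_A + v_B = 50.0 + 18.0 = 68.0 m/s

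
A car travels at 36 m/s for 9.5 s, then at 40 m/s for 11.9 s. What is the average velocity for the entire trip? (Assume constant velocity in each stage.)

d₁ = v₁t₁ = 36 × 9.5 = 342.0 m
d₂ = v₂t₂ = 40 × 11.9 = 476.0 m
d_total = 818.0 m, t_total = 21.4 s
v_avg = d_total/t_total = 818.0/21.4 = 38.22 m/s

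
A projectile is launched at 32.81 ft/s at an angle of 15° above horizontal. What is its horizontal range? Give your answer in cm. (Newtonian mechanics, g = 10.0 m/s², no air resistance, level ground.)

v₀ = 32.81 ft/s × 0.3048 = 10.0005 m/s
R = v₀² × sin(2θ) / g = 10.0005² × sin(2 × 15°) / 10.0 = 100.01 × 0.5 / 10.0 = 5.0005 m
R = 5.0005 m / 0.01 = 500.0 cm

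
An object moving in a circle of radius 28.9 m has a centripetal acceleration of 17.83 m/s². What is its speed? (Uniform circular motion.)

v = √(a_c × r) = √(17.83 × 28.9) = 22.7 m/s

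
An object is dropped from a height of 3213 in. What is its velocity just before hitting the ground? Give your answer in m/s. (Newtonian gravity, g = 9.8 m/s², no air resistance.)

h = 3213 in × 0.0254 = 81.6102 m
v = √(2gh) = √(2 × 9.8 × 81.6102) = 39.99 m/s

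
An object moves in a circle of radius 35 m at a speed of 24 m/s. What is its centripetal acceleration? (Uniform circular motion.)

a_c = v²/r = 24²/35 = 576/35 = 16.46 m/s²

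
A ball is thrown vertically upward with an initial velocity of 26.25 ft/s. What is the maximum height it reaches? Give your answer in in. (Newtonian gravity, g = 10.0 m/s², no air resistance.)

v₀ = 26.25 ft/s × 0.3048 = 8.001 m/s
h_max = v₀² / (2g) = 8.001² / (2 × 10.0) = 64.016 / 20.0 = 3.2008 m
h_max = 3.2008 m / 0.0254 = 126.0 in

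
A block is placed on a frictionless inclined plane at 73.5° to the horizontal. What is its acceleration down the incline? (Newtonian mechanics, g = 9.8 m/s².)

a = g sin(θ) = 9.8 × sin(73.5°) = 9.8 × 0.9588 = 9.4 m/s²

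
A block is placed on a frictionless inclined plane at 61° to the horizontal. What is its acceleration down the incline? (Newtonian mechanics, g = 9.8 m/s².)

a = g sin(θ) = 9.8 × sin(61°) = 9.8 × 0.8746 = 8.57 m/s²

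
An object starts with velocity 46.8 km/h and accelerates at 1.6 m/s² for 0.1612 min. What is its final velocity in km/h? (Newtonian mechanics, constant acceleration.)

v₀ = 46.8 km/h × 0.2777777777777778 = 13.0 m/s
t = 0.1612 min × 60.0 = 9.672 s
v = v₀ + a × t = 13.0 + 1.6 × 9.672 = 28.4752 m/s
v = 28.4752 m/s / 0.2777777777777778 = 102.5 km/h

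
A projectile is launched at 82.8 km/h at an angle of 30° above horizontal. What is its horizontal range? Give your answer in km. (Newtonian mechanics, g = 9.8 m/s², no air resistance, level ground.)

v₀ = 82.8 km/h × 0.2777777777777778 = 23.0 m/s
R = v₀² × sin(2θ) / g = 23.0² × sin(2 × 30°) / 9.8 = 529.0 × 0.866025 / 9.8 = 46.7477 m
R = 46.7477 m / 1000.0 = 0.04675 km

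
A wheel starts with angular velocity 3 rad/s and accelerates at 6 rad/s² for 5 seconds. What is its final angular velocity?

ω = ω₀ + αt = 3 + 6 × 5 = 33 rad/s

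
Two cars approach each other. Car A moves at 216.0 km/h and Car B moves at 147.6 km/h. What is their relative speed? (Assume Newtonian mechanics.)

v_rel = v_A + v_B = 216.0 + 147.6 = 363.6 km/h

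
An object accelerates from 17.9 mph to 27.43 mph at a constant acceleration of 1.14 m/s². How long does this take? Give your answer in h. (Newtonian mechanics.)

v₀ = 17.9 mph × 0.44704 = 8.00202 m/s
v = 27.43 mph × 0.44704 = 12.2623 m/s
t = (v - v₀) / a = (12.2623 - 8.00202) / 1.14 = 3.73709 s
t = 3.73709 s / 3600.0 = 0.001038 h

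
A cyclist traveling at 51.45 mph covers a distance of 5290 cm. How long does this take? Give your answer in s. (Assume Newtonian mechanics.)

d = 5290 cm × 0.01 = 52.9 m
v = 51.45 mph × 0.44704 = 23.0002 m/s
t = d / v = 52.9 / 23.0002 = 2.3 s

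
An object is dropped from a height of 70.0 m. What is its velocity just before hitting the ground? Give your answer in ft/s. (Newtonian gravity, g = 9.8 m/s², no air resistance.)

v = √(2gh) = √(2 × 9.8 × 70.0) = 37.0405 m/s
v = 37.0405 m/s / 0.3048 = 121.5 ft/s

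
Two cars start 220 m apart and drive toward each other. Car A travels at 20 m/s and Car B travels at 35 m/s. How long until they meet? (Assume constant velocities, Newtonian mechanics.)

Combined speed: v_combined = 20 + 35 = 55 m/s
Time to meet: t = d/v_combined = 220/55 = 4.0 s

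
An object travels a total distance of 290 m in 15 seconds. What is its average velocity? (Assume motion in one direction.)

v_avg = Δd / Δt = 290 / 15 = 19.33 m/s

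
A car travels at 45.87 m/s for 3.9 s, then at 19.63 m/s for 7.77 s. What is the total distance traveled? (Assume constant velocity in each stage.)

d₁ = v₁t₁ = 45.87 × 3.9 = 178.893 m
d₂ = v₂t₂ = 19.63 × 7.77 = 152.5251 m
d_total = 178.893 + 152.5251 = 331.42 m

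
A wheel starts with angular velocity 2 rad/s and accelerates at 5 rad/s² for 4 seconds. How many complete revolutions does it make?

θ = ω₀t + ½αt² = 2×4 + ½×5×4² = 48.0 rad
Total revolutions = θ/(2π) = 48.0/(2π) = 7.64
Complete revolutions = ⌊7.64⌋ = 7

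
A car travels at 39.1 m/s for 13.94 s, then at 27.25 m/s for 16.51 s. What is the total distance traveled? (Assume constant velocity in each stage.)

d₁ = v₁t₁ = 39.1 × 13.94 = 545.054 m
d₂ = v₂t₂ = 27.25 × 16.51 = 449.8975 m
d_total = 545.054 + 449.8975 = 994.95 m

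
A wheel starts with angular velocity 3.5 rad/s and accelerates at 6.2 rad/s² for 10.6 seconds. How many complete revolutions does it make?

θ = ω₀t + ½αt² = 3.5×10.6 + ½×6.2×10.6² = 385.416 rad
Total revolutions = θ/(2π) = 385.416/(2π) = 61.34
Complete revolutions = ⌊61.34⌋ = 61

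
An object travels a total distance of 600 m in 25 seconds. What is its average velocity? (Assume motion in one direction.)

v_avg = Δd / Δt = 600 / 25 = 24.0 m/s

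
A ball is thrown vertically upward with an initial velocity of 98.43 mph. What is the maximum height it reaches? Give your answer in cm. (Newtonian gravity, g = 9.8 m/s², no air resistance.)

v₀ = 98.43 mph × 0.44704 = 44.00215 m/s
h_max = v₀² / (2g) = 44.00215² / (2 × 9.8) = 1936.189 / 19.6 = 98.78515 m
h_max = 98.78515 m / 0.01 = 9879 cm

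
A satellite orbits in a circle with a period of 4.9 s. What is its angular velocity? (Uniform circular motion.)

ω = 2π/T = 2π/4.9 = 1.2823 rad/s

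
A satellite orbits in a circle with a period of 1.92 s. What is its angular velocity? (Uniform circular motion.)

ω = 2π/T = 2π/1.92 = 3.2725 rad/s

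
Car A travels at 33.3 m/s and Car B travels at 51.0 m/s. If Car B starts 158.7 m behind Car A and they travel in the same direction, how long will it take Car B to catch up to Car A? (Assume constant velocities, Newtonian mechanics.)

Relative speed: v_rel = 51.0 - 33.3 = 17.7 m/s
Time to catch: t = d₀/v_rel = 158.7/17.7 = 8.97 s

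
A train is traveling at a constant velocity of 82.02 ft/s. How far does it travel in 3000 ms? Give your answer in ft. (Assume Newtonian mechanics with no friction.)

v = 82.02 ft/s × 0.3048 = 24.9997 m/s
t = 3000 ms × 0.001 = 3.0 s
d = v × t = 24.9997 × 3.0 = 74.9991 m
d = 74.9991 m / 0.3048 = 246.1 ft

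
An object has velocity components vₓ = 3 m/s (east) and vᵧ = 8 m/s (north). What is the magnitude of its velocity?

|v| = √(vₓ² + vᵧ²) = √(3² + 8²) = √(73) = 8.54 m/s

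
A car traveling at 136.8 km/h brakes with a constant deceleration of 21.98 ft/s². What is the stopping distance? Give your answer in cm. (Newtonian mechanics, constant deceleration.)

v₀ = 136.8 km/h × 0.2777777777777778 = 38.0 m/s
a = 21.98 ft/s² × 0.3048 = 6.6995 m/s²
d = v₀² / (2a) = 38.0² / (2 × 6.6995) = 1444.0 / 13.399 = 107.769 m
d = 107.769 m / 0.01 = 10780 cm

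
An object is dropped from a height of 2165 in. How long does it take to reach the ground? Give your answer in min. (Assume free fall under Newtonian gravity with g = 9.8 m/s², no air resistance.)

h = 2165 in × 0.0254 = 54.991 m
t = √(2h/g) = √(2 × 54.991 / 9.8) = 3.35002 s
t = 3.35002 s / 60.0 = 0.05583 min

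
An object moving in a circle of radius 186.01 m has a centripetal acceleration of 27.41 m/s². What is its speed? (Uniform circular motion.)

v = √(a_c × r) = √(27.41 × 186.01) = 71.4 m/s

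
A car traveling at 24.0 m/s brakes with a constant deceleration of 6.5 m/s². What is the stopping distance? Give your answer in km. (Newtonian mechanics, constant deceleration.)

d = v₀² / (2a) = 24.0² / (2 × 6.5) = 576.0 / 13.0 = 44.3077 m
d = 44.3077 m / 1000.0 = 0.04431 km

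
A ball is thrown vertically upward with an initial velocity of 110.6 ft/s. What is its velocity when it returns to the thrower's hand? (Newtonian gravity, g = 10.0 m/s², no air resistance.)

By conservation of energy (no air resistance), the ball returns to the throw height with the same speed as launch, but directed downward.
|v_ground| = v₀ = 110.6 ft/s
v_ground = 110.6 ft/s (downward)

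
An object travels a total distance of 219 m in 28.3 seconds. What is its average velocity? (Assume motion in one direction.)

v_avg = Δd / Δt = 219 / 28.3 = 7.74 m/s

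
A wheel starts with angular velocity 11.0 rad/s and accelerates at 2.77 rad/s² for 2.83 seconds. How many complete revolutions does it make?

θ = ω₀t + ½αt² = 11.0×2.83 + ½×2.77×2.83² = 42.2223265 rad
Total revolutions = θ/(2π) = 42.2223265/(2π) = 6.72
Complete revolutions = ⌊6.72⌋ = 6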